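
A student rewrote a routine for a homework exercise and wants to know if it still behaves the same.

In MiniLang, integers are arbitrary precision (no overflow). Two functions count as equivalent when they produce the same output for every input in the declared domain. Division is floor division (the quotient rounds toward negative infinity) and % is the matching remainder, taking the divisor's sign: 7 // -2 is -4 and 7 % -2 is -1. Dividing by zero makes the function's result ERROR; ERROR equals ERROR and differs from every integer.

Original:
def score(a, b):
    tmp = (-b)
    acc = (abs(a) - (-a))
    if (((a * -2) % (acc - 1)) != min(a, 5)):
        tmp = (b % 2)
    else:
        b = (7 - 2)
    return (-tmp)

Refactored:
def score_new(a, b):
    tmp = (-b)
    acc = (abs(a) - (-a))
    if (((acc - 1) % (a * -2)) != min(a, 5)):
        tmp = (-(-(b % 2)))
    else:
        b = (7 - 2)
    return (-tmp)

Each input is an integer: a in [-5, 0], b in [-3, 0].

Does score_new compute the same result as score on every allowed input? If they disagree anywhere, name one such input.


Not equivalent: a=0, b=-3 separates them (-3 vs ERROR).
score: tmp := 3 | acc := 0 | (((a * -2) % (acc - 1)) != min(a, 5)): false | b := 5 | result -3
score_new: tmp := 3 | acc := 0 | divide-by-zero, output ERROR
verdict: not equivalent; witness: a=0, b=-3


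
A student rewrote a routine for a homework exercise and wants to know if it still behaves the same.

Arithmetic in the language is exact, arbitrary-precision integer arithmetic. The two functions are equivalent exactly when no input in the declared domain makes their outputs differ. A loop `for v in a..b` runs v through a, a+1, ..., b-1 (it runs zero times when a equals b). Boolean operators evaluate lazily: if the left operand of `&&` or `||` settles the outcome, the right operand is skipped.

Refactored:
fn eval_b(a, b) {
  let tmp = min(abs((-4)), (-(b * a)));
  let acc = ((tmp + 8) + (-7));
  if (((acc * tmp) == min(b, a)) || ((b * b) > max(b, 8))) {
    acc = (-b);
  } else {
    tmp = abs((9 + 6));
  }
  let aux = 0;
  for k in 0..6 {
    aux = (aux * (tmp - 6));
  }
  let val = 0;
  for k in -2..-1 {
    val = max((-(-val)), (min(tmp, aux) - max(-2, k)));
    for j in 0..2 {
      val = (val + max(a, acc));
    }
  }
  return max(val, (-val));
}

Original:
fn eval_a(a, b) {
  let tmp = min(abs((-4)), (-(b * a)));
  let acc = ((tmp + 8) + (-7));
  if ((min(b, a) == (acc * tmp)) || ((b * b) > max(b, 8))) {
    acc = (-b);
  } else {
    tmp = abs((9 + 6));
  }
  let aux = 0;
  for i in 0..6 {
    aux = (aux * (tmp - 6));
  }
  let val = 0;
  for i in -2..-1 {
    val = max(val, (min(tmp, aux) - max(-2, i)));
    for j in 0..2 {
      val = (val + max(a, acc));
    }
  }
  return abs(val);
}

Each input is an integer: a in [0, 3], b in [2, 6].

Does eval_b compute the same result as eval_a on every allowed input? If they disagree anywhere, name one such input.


Differences: min/max/abs usage differs; also local variable names differ — yet all 20 inputs agree.
verdict: equivalent


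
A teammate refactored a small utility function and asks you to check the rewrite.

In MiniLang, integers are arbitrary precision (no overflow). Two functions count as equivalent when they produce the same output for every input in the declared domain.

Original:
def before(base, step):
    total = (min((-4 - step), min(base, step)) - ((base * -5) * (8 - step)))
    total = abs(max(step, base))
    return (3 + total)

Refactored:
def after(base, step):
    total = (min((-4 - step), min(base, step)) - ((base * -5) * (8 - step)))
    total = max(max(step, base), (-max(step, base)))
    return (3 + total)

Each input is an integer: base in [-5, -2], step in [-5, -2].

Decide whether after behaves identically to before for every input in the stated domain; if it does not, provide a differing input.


This is a faithful refactor — min/max/abs usage differs, but the computed results match everywhere.
Spot check at base=-3, step=-3 — before: total := -168 | total := 3 | result 6. after: total := -168 | total := 3 | result 6. Both give 6.
An exhaustive pass over the 16 declared inputs shows identical outputs.
verdict: equivalent


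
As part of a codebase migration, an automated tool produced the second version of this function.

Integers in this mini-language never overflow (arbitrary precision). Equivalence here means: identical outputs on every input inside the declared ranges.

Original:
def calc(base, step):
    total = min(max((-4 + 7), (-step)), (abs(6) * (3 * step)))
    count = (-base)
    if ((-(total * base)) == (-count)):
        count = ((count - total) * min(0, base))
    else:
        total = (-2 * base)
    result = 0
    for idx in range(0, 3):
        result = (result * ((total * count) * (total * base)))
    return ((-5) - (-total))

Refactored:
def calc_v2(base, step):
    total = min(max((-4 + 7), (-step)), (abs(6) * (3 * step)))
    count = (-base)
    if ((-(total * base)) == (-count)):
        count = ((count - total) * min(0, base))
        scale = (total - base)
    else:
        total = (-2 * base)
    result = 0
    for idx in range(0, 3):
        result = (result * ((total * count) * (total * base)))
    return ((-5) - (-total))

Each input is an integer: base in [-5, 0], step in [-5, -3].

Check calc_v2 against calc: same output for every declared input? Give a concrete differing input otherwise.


Reading the diff, among the changes: statement counts differ; and local variable names differ; and arithmetic usage differs.
Spot check at base=-4, step=-4 — calc: total = -72; count = 4; ((-(total * base)) == (-count)) -> false; total = 8; result = 0; [idx=0]; result = 0; [idx=1]; result = 0; [idx=2]; result = 0; return 3. calc_v2: total = -72; count = 4; ((-(total * base)) == (-count)) -> false; total = 8; result = 0; [idx=0]; result = 0; [idx=1]; result = 0; [idx=2]; result = 0; return 3. Both give 3.
Checked all 18 inputs in the declared domain: the outputs agree on every one.
verdict: equivalent


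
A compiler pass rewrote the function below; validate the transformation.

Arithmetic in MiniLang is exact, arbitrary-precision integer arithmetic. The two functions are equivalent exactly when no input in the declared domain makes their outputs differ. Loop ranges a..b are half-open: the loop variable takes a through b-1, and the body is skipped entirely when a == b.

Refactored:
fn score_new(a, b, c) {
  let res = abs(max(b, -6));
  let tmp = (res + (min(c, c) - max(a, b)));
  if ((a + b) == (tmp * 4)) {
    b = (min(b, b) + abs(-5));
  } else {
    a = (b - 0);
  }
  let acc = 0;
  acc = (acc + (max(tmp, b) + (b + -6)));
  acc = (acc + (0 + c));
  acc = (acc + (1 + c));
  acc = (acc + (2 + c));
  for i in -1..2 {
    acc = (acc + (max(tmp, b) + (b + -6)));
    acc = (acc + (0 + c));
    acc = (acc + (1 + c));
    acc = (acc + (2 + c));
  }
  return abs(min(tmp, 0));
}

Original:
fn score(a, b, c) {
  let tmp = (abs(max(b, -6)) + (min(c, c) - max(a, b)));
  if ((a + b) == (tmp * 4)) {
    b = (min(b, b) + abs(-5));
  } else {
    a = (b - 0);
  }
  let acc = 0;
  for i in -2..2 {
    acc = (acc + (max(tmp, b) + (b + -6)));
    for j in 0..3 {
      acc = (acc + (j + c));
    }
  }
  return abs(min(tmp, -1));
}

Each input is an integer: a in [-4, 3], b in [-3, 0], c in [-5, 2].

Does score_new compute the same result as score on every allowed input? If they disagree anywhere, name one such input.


The rewrite breaks on a=-4, b=-3, c=-5, where the results are 1 and 0.
score: tmp := 1 | ((a + b) == (tmp * 4)): false | a := -3 | acc := 0 | iter i=-2: | acc := -8 | iter j=0: | acc := -13 | iter j=1: | acc := -17 | iter j=2: | acc := -20 | iter i=-1: | acc := -28 | iter j=0: | acc := -33 | iter j=1: | acc := -37 | iter j=2: | acc := -40 | iter i=0: | acc := -48 | iter j=0: | acc := -53 | iter j=1: | acc := -57 | iter j=2: | acc := -60 | iter i=1: | acc := -68 | iter j=0: | acc := -73 | iter j=1: | acc := -77 | iter j=2: | acc := -80 | result 1
score_new: res := 3 | tmp := 1 | ((a + b) == (tmp * 4)): false | a := -3 | acc := 0 | acc := -8 | acc := -13 | acc := -17 | acc := -20 | iter i=-1: | acc := -28 | acc := -33 | acc := -37 | acc := -40 | iter i=0: | acc := -48 | acc := -53 | acc := -57 | acc := -60 | iter i=1: | acc := -68 | acc := -73 | acc := -77 | acc := -80 | result 0
verdict: not equivalent; witness: a=-4, b=-3, c=-5


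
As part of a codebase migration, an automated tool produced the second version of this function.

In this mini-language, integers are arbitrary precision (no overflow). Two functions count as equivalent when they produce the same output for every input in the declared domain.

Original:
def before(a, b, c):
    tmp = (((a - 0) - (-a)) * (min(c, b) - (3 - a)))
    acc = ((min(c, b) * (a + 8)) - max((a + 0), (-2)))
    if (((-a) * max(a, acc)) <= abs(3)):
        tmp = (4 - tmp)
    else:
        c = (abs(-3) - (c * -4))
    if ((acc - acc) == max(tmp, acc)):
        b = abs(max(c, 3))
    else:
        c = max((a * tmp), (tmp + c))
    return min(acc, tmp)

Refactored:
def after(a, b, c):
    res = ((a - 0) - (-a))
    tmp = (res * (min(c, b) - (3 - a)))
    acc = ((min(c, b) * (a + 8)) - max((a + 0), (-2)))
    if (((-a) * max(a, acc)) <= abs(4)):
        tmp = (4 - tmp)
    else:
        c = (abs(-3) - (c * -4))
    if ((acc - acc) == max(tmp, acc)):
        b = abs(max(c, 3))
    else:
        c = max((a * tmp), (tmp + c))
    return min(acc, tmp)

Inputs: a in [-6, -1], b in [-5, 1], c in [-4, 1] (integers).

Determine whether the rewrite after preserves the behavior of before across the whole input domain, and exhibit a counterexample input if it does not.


Evaluate both at a=-2, b=0, c=0.
before: tmp becomes 20; next acc becomes 2; next (((-a) * max(a, acc)) <= abs(3)) evaluates to false; next c becomes 3; next ((acc - acc) == max(tmp, acc)) evaluates to false; next c becomes 23; next final value 2
after: res becomes -4; next tmp becomes 20; next acc becomes 2; next (((-a) * max(a, acc)) <= abs(4)) evaluates to true; next tmp becomes -16; next ((acc - acc) == max(tmp, acc)) evaluates to false; next c becomes 32; next final value -16
2 != -16, so the rewrite changes behavior.
verdict: not equivalent; witness: a=-2, b=0, c=0


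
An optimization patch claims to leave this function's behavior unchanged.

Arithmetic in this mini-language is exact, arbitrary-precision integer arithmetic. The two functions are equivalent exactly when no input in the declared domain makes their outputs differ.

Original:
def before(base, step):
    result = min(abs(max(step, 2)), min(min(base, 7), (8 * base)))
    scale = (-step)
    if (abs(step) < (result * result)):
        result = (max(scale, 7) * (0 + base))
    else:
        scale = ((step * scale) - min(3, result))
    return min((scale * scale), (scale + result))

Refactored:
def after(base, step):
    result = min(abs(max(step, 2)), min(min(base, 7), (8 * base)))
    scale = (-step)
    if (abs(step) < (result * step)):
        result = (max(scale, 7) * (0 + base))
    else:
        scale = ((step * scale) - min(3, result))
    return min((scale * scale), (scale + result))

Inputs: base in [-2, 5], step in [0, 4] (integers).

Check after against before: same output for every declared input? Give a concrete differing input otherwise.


Run the pair on base=-2, step=0.
before: result=-16, then scale=0, then (abs(step) < (result * result)) is true, then result=-14, then returns -14
after: result=-16, then scale=0, then (abs(step) < (result * step)) is false, then scale=16, then returns 0
-14 vs 0 — the two versions disagree here.
verdict: not equivalent; witness: base=-2, step=0


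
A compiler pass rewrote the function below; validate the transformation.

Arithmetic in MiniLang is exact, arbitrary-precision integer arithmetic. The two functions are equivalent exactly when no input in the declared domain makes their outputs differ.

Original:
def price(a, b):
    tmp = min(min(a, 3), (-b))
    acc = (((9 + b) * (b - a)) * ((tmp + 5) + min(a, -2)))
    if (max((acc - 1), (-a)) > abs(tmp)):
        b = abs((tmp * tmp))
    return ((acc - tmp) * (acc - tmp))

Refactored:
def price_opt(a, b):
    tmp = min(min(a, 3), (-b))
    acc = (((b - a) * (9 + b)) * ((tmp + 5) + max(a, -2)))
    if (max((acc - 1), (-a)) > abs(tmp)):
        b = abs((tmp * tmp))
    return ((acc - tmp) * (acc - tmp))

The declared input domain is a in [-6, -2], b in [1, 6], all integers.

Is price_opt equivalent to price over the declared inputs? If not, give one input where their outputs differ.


There is a counterexample at a=-6, b=1: 234256 on one side, 41616 on the other.
price: tmp := -6 | acc := -490 | (max((acc - 1), (-a)) > abs(tmp)): false | result 234256
price_opt: tmp := -6 | acc := -210 | (max((acc - 1), (-a)) > abs(tmp)): false | result 41616
verdict: not equivalent; witness: a=-6, b=1


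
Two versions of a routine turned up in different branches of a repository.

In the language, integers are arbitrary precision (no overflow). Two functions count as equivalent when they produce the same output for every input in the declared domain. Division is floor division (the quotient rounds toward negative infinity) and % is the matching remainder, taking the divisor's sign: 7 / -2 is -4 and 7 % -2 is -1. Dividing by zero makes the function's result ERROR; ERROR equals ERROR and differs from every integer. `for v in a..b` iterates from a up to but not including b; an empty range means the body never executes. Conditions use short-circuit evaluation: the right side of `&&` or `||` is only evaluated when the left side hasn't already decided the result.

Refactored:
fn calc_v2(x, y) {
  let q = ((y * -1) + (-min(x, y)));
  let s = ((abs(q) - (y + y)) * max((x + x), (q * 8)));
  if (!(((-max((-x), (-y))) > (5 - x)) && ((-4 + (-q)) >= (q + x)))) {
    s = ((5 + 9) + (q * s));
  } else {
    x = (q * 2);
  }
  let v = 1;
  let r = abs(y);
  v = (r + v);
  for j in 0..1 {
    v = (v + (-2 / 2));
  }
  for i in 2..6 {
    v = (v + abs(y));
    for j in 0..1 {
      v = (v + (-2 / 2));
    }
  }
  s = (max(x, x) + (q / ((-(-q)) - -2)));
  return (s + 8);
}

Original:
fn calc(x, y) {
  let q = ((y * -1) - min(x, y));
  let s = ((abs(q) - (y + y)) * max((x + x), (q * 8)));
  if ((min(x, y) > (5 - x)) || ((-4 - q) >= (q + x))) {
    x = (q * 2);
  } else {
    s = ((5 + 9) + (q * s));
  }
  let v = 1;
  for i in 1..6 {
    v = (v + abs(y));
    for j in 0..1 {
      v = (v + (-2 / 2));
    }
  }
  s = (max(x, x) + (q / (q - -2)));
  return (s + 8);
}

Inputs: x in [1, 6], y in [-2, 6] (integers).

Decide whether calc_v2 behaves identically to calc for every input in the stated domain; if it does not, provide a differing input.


Not equivalent: x=1, y=2 separates them (5 vs 12).
calc: q becomes -3; next s becomes -2; next ((min(x, y) > (5 - x)) || ((-4 - q) >= (q + x))) evaluates to true; next x becomes -6; next v becomes 1; next at i=1:; next v becomes 3; next at j=0:; next v becomes 2; next at i=2:; next v becomes 4; next at j=0:; next v becomes 3; next at i=3:; next v becomes 5; next at j=0:; next v becomes 4; next at i=4:; next v becomes 6; next at j=0:; next v becomes 5; next at i=5:; next v becomes 7; next at j=0:; next v becomes 6; next s becomes -3; next final value 5
calc_v2: q becomes -3; next s becomes -2; next (!(((-max((-x), (-y))) > (5 - x)) && ((-4 + (-q)) >= (q + x)))) evaluates to true; next s becomes 20; next v becomes 1; next r becomes 2; next v becomes 3; next at j=0:; next v becomes 2; next at i=2:; next v becomes 4; next at j=0:; next v becomes 3; next at i=3:; next v becomes 5; next at j=0:; next v becomes 4; next at i=4:; next v becomes 6; next at j=0:; next v becomes 5; next at i=5:; next v becomes 7; next at j=0:; next v becomes 6; next s becomes 4; next final value 12
verdict: not equivalent; witness: x=1, y=2


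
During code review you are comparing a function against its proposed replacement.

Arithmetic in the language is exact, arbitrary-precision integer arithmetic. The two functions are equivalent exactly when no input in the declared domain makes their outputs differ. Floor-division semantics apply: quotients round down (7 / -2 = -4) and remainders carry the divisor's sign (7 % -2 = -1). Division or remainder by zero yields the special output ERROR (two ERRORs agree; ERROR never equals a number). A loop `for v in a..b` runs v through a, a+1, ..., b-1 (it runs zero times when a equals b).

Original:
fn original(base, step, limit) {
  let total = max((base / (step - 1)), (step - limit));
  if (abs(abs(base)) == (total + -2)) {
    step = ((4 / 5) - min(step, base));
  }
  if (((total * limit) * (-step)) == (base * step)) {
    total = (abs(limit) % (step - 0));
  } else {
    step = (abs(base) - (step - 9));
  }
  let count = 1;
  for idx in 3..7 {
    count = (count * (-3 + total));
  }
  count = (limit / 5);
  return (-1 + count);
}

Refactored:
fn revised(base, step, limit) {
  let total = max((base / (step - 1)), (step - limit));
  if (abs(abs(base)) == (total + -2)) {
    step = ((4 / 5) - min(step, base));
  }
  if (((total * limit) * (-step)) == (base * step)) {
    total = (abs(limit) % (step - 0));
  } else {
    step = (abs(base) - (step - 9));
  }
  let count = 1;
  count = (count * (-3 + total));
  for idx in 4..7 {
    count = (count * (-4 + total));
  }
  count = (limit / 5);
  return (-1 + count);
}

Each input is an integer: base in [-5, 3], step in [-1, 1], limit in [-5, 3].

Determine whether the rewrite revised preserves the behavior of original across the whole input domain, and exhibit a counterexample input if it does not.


Equivalent. Although `-3` became `-4`, no input in the stated domain can expose it.
Across all 243 domain points the two functions coincide.
One worked example (base=3, step=1, limit=-1) — original: divide-by-zero, output ERROR; revised: divide-by-zero, output ERROR; agreement on ERROR.
verdict: equivalent


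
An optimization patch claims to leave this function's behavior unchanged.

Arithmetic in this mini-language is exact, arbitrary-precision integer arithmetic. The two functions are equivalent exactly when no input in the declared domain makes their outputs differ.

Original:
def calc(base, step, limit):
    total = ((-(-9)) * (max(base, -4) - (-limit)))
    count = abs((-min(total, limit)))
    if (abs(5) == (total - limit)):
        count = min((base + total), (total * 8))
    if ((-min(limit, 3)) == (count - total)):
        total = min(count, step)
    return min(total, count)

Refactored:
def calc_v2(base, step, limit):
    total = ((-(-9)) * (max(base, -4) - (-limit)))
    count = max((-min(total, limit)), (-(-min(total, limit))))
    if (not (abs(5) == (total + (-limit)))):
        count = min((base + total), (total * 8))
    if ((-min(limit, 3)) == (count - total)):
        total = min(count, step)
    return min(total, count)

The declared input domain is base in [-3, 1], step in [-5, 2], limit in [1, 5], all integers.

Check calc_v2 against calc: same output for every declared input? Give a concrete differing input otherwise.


Take base=-3, step=-5, limit=1.
calc: total := -18 | count := 18 | (abs(5) == (total - limit)): false | ((-min(limit, 3)) == (count - total)): false | result -18
calc_v2: total := -18 | count := 18 | (not (abs(5) == (total + (-limit)))): true | count := -144 | ((-min(limit, 3)) == (count - total)): false | result -144
-18 against -144: the behavior changed.
verdict: not equivalent; witness: base=-3, step=-5, limit=1


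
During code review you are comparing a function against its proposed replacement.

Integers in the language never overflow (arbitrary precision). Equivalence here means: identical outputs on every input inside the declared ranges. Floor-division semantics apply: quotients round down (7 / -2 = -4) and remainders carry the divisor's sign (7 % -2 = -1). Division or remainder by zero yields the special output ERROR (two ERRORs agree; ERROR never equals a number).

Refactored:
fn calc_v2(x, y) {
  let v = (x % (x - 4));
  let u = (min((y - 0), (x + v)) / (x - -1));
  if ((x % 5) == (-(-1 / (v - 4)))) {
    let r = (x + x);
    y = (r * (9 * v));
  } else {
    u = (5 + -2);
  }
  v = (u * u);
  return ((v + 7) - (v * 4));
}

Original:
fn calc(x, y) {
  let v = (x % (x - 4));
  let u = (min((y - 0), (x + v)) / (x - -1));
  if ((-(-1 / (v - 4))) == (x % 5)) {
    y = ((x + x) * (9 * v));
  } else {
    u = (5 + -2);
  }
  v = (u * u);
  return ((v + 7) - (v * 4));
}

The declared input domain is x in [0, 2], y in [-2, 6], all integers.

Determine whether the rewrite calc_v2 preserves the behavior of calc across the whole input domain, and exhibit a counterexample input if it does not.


Reading the diff, among the changes: statement counts differ; also local variable names differ.
One worked example (x=0, y=-1) — calc: v := 0 | u := -1 | ((-(-1 / (v - 4))) == (x % 5)): true | y := 0 | v := 1 | result 4; calc_v2: v := 0 | u := -1 | ((x % 5) == (-(-1 / (v - 4)))): true | r := 0 | y := 0 | v := 1 | result 4; agreement on 4.
Checked all 27 inputs in the declared domain: the outputs agree on every one.
verdict: equivalent


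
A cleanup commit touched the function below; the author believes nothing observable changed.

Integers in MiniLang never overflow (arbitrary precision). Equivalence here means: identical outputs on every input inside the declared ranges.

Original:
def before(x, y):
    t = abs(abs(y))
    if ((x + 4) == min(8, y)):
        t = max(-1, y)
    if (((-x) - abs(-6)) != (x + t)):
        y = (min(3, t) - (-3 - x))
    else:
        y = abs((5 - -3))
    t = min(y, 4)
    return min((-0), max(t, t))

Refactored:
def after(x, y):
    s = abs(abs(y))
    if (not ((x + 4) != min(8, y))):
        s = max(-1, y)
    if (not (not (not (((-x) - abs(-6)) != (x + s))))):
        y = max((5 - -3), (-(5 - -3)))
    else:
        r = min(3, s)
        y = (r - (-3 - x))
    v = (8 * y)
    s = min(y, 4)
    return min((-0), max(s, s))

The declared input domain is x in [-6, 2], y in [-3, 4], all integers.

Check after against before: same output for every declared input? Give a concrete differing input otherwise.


Side by side, the visible changes include: boolean connective usage differs; statement counts differ; constant usage differs; comparison usage differs; min/max/abs usage differs; local variable names differ; arithmetic usage differs.
As a probe, take x=-2, y=-2: before runs t=2, then ((x + 4) == min(8, y)) is false, then (((-x) - abs(-6)) != (x + t)) is true, then y=3, then t=3, then returns 0; after runs s=2, then (not ((x + 4) != min(8, y))) is false, then (not (not (not (((-x) - abs(-6)) != (x + s))))) is false, then r=2, then y=3, then v=24, then s=3, then returns 0; both end at 0.
Checked all 72 inputs in the declared domain: the outputs agree on every one.
verdict: equivalent


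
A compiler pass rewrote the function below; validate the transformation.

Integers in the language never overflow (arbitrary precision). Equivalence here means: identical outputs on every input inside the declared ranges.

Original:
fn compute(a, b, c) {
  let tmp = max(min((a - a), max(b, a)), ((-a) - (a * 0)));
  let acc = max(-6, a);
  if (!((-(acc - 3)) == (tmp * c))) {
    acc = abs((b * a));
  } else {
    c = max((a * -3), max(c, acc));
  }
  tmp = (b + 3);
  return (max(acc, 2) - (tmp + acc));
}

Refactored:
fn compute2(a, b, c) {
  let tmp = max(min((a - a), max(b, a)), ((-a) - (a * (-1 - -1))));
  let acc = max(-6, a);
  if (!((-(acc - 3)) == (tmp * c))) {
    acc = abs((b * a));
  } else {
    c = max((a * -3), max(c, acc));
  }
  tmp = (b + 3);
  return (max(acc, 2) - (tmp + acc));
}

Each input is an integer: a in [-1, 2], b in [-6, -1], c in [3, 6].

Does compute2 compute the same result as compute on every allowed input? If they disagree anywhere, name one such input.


The two are interchangeable: arithmetic usage differs; also constant usage differs, and every declared input agrees.
One worked example (a=0, b=-3, c=3) — compute: tmp=0, then acc=0, then (!((-(acc - 3)) == (tmp * c))) is true, then acc=0, then tmp=0, then returns 2; compute2: tmp=0, then acc=0, then (!((-(acc - 3)) == (tmp * c))) is true, then acc=0, then tmp=0, then returns 2; agreement on 2.
Checked all 96 inputs in the declared domain: the outputs agree on every one.
verdict: equivalent


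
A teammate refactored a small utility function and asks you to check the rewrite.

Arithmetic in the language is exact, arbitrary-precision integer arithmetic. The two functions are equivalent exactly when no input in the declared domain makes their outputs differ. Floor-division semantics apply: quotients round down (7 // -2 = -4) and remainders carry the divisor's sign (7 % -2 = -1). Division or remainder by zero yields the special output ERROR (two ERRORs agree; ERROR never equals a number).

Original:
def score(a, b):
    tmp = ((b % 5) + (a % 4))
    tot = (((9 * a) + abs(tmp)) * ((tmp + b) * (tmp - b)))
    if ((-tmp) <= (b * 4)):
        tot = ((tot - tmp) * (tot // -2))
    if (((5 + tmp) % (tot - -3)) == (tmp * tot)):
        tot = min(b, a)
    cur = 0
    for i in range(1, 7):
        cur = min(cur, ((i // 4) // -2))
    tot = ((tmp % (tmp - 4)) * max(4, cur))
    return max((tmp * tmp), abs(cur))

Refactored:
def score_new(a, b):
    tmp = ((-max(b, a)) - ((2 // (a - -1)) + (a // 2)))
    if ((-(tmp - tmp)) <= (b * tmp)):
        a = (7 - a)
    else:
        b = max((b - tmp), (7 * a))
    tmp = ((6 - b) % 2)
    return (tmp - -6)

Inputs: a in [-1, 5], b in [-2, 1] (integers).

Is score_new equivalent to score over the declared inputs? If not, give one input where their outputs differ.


There is a counterexample at a=-1, b=-2: 36 on one side, ERROR on the other.
score: tmp becomes 6; next tot becomes -96; next ((-tmp) <= (b * 4)) evaluates to false; next (((5 + tmp) % (tot - -3)) == (tmp * tot)) evaluates to false; next cur becomes 0; next at i=1:; next cur becomes 0; next at i=2:; next cur becomes 0; next at i=3:; next cur becomes 0; next at i=4:; next cur becomes -1; next at i=5:; next cur becomes -1; next at i=6:; next cur becomes -1; next tot becomes 0; next final value 36
score_new: hits division by zero so the output is ERROR
verdict: not equivalent; witness: a=-1, b=-2


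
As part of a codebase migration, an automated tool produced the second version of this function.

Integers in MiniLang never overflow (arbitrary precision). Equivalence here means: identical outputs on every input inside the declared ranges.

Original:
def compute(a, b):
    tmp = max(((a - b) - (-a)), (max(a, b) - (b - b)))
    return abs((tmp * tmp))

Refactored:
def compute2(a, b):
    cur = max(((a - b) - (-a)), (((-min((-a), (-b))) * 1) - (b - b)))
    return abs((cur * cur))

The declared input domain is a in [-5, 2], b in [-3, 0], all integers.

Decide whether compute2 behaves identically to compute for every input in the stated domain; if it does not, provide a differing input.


Comparing the listings, the differences include: min/max/abs usage differs; and arithmetic usage differs; and local variable names differ; and constant usage differs.
As a probe, take a=-1, b=-1: compute runs tmp = -1; return 1; compute2 runs cur = -1; return 1; both end at 1.
Checked all 32 inputs in the declared domain: the outputs agree on every one.
verdict: equivalent


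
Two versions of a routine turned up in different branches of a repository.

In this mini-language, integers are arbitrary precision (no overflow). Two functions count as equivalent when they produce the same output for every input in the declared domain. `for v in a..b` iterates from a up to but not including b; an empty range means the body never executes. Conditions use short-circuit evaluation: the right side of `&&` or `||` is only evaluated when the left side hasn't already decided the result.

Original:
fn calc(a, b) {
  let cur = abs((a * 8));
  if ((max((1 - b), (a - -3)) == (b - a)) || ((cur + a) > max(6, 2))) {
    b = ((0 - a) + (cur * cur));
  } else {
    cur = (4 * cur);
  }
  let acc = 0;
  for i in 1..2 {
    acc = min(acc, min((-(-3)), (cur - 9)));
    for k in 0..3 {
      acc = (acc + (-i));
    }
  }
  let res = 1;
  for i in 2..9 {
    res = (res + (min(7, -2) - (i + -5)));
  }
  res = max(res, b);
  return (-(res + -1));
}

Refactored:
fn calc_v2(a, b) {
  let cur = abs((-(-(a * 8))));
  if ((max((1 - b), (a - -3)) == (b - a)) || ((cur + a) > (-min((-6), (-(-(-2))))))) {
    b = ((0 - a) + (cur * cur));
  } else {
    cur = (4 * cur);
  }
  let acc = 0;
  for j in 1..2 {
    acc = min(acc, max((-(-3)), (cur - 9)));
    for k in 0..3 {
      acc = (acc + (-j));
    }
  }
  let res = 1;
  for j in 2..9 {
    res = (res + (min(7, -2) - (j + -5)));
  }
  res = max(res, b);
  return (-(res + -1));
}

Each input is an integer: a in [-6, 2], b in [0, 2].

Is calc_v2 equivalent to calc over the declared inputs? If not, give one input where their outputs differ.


Although `min((-(-3)), (cur - 9))` became `max((-(-3)), (cur - 9))`, no input in the stated domain can expose it.
Tracing a=0, b=1: calc: cur=0, then ((max((1 - b), (a - -3)) == (b - a)) || ((cur + a) > max(6, 2))) is false, then cur=0, then acc=0, then (i=1), then acc=-9, then (k=0), then acc=-10, then (k=1), then acc=-11, then (k=2), then acc=-12, then res=1, then (i=2), then res=2, then (i=3), then res=2, then (i=4), then res=1, then (i=5), then res=-1, then (i=6), then res=-4, then (i=7), then res=-8, then (i=8), then res=-13, then res=1, then returns 0 | calc_v2: cur=0, then ((max((1 - b), (a - -3)) == (b - a)) || ((cur + a) > (-min((-6), (-(-(-2))))))) is false, then cur=0, then acc=0, then (j=1), then acc=0, then (k=0), then acc=-1, then (k=1), then acc=-2, then (k=2), then acc=-3, then res=1, then (j=2), then res=2, then (j=3), then res=2, then (j=4), then res=1, then (j=5), then res=-1, then (j=6), then res=-4, then (j=7), then res=-8, then (j=8), then res=-13, then res=1, then returns 0 — matching result 0.
An exhaustive pass over the 27 declared inputs shows identical outputs.
verdict: equivalent


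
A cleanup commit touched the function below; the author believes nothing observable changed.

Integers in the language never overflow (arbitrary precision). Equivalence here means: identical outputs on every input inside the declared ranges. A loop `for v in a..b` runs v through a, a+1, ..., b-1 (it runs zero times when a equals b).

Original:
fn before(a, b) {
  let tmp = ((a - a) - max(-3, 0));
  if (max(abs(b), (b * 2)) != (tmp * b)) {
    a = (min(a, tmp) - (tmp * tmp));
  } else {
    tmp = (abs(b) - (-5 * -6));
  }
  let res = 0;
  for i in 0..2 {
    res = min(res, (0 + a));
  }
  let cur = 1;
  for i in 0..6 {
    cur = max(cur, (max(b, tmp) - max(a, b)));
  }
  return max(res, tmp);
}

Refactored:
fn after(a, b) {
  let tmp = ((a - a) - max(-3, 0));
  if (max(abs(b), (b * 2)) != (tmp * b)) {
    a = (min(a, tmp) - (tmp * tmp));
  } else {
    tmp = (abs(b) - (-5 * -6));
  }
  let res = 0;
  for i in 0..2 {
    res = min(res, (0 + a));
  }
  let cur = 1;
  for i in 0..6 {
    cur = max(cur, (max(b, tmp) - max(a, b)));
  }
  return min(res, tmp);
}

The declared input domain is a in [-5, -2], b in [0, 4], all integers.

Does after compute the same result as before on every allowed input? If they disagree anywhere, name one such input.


These are not equivalent — on a=-5, b=0 the outputs split (-5 vs -30).
before: tmp := 0 | (max(abs(b), (b * 2)) != (tmp * b)): false | tmp := -30 | res := 0 | iter i=0: | res := -5 | iter i=1: | res := -5 | cur := 1 | iter i=0: | cur := 1 | iter i=1: | cur := 1 | iter i=2: | cur := 1 | iter i=3: | cur := 1 | iter i=4: | cur := 1 | iter i=5: | cur := 1 | result -5
after: tmp := 0 | (max(abs(b), (b * 2)) != (tmp * b)): false | tmp := -30 | res := 0 | iter i=0: | res := -5 | iter i=1: | res := -5 | cur := 1 | iter i=0: | cur := 1 | iter i=1: | cur := 1 | iter i=2: | cur := 1 | iter i=3: | cur := 1 | iter i=4: | cur := 1 | iter i=5: | cur := 1 | result -30
verdict: not equivalent; witness: a=-5, b=0


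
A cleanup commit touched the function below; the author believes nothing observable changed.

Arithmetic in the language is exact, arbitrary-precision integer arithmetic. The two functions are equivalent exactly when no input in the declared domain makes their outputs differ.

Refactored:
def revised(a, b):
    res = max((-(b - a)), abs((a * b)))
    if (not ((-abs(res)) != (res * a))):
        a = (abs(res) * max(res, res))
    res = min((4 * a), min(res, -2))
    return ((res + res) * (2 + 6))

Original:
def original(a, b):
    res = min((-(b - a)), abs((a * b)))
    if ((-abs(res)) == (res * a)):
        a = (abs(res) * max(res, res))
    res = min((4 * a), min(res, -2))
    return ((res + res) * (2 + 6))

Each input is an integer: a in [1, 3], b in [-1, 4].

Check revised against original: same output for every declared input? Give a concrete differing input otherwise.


On input a=1, b=2, original returns -64 while revised returns -32.
verdict: not equivalent; witness: a=1, b=2


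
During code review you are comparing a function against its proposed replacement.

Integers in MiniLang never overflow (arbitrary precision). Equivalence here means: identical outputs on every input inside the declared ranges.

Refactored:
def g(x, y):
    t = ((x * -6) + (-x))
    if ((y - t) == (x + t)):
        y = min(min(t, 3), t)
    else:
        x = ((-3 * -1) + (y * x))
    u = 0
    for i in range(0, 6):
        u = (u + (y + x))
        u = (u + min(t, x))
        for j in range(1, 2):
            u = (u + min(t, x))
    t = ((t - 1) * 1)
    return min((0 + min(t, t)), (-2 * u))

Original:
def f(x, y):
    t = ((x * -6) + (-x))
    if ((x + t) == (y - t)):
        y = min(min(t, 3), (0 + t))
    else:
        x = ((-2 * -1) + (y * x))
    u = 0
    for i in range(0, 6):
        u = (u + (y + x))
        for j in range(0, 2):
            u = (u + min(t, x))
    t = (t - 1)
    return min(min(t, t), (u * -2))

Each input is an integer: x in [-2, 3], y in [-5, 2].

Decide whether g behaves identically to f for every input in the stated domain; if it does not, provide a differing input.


Evaluate both at x=-2, y=-5.
f: t = 14; ((x + t) == (y - t)) -> false; x = 12; u = 0; [i=0]; u = 7; [j=0]; u = 19; [j=1]; u = 31; [i=1]; u = 38; [j=0]; u = 50; [j=1]; u = 62; [i=2]; u = 69; [j=0]; u = 81; [j=1]; u = 93; [i=3]; u = 100; [j=0]; u = 112; [j=1]; u = 124; [i=4]; u = 131; [j=0]; u = 143; [j=1]; u = 155; [i=5]; u = 162; [j=0]; u = 174; [j=1]; u = 186; t = 13; return -372
g: t = 14; ((y - t) == (x + t)) -> false; x = 13; u = 0; [i=0]; u = 8; u = 21; [j=1]; u = 34; [i=1]; u = 42; u = 55; [j=1]; u = 68; [i=2]; u = 76; u = 89; [j=1]; u = 102; [i=3]; u = 110; u = 123; [j=1]; u = 136; [i=4]; u = 144; u = 157; [j=1]; u = 170; [i=5]; u = 178; u = 191; [j=1]; u = 204; t = 13; return -408
-372 and -408 differ, so these are not the same function on this domain.
verdict: not equivalent; witness: x=-2, y=-5


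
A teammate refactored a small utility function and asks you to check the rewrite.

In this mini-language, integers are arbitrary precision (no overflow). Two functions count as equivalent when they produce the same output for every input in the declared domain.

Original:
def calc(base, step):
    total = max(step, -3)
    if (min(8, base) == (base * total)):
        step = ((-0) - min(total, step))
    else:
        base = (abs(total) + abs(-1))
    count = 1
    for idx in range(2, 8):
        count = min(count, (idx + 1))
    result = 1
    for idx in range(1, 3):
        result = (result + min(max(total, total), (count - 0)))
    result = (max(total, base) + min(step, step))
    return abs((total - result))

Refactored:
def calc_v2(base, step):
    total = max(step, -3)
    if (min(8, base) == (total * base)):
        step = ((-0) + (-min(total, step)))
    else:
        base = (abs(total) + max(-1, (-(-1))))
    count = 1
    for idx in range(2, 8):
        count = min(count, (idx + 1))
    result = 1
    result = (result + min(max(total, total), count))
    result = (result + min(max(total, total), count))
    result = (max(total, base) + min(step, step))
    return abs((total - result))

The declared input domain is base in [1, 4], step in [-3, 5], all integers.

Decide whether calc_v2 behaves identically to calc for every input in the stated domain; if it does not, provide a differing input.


This is a faithful refactor — loop structure differs; also constant usage differs; also min/max/abs usage differs; also arithmetic usage differs, but the computed results match everywhere.
Spot check at base=1, step=1 — calc: total becomes 1; next (min(8, base) == (base * total)) evaluates to true; next step becomes -1; next count becomes 1; next at idx=2:; next count becomes 1; next at idx=3:; next count becomes 1; next at idx=4:; next count becomes 1; next at idx=5:; next count becomes 1; next at idx=6:; next count becomes 1; next at idx=7:; next count becomes 1; next result becomes 1; next at idx=1:; next result becomes 2; next at idx=2:; next result becomes 3; next result becomes 0; next final value 1. calc_v2: total becomes 1; next (min(8, base) == (total * base)) evaluates to true; next step becomes -1; next count becomes 1; next at idx=2:; next count becomes 1; next at idx=3:; next count becomes 1; next at idx=4:; next count becomes 1; next at idx=5:; next count becomes 1; next at idx=6:; next count becomes 1; next at idx=7:; next count becomes 1; next result becomes 1; next result becomes 2; next result becomes 3; next result becomes 0; next final value 1. Both give 1.
Across all 36 domain points the two functions coincide.
verdict: equivalent


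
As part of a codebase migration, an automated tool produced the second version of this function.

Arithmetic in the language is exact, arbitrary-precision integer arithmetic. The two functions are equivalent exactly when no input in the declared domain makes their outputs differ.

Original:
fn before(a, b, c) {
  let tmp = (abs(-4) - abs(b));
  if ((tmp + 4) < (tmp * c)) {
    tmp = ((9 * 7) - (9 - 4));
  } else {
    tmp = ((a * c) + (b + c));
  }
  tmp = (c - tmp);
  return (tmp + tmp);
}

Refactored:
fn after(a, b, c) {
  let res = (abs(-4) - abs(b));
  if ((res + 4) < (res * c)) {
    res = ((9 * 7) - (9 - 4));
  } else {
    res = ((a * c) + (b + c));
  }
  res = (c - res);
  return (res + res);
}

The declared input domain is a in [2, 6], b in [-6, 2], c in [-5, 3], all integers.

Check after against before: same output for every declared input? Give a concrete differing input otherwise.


Equivalent — the differences include local variable names differ, yet no declared input distinguishes the two.
As a probe, take a=6, b=-2, c=0: before runs tmp becomes 2; next ((tmp + 4) < (tmp * c)) evaluates to false; next tmp becomes -2; next tmp becomes 2; next final value 4; after runs res becomes 2; next ((res + 4) < (res * c)) evaluates to false; next res becomes -2; next res becomes 2; next final value 4; both end at 4.
An exhaustive pass over the 405 declared inputs shows identical outputs.
verdict: equivalent


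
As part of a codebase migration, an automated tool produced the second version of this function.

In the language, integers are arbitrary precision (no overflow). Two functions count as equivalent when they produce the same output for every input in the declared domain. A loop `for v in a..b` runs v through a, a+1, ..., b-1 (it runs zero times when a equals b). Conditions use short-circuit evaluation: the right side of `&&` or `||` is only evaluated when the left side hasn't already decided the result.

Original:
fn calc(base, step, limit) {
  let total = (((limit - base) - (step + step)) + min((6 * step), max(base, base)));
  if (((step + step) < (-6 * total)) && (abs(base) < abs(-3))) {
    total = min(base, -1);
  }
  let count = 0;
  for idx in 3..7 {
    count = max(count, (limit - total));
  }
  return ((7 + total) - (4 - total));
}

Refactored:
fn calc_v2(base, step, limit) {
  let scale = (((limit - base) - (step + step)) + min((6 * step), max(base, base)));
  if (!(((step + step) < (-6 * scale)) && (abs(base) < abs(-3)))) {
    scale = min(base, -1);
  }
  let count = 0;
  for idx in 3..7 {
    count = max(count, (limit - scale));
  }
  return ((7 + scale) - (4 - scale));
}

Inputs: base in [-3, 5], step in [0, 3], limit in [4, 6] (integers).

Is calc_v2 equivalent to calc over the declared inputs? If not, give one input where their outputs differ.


base=-3, step=0, limit=4 yields 11 from calc but -3 from calc_v2.
verdict: not equivalent; witness: base=-3, step=0, limit=4
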